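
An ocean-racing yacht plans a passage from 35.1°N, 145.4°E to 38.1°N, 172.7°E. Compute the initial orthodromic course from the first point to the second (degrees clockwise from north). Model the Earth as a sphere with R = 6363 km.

θ = atan2( sin Δλ·cos φ₂ ,  cos φ₁ sin φ₂ − sin φ₁ cos φ₂ cos Δλ )
  = atan2(+0.3609, +0.1027) = 74.11°

74.1°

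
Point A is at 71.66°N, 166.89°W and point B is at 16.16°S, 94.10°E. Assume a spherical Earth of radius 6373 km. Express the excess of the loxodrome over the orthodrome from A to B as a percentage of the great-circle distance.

5.0%

Great circle: σ = 1.8876 rad → d_gc = Rσ = 12029.6 km
Rhumb: Δφ = -1.5327, Δλ = -1.7281, Δψ = -2.1096, q = Δφ/Δψ = 0.7266 → d_rh = R√(Δφ²+q²Δλ²) = 12627.1 km
Excess = (12627.1 − 12029.6) / 12029.6 = 597.5 / 12029.6 = 4.97% ≈ 5.0%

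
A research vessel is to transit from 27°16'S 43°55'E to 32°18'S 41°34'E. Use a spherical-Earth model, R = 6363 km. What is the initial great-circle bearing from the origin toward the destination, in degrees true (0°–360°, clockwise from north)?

θ = atan2( sin Δλ·cos φ₂ ,  cos φ₁ sin φ₂ − sin φ₁ cos φ₂ cos Δλ )
  = atan2(-0.0347, -0.0881) = 201.48°

201.5°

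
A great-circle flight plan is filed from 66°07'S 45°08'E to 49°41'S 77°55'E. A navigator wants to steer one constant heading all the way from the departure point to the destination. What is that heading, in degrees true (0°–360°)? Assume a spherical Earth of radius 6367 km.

Δψ = ln[tan(π/4+φ₂/2)/tan(π/4+φ₁/2)] = +0.5515
Δλ = +0.5722 rad (taken the short way round)
course = atan2(Δλ, Δψ) = 46.06°

46.1°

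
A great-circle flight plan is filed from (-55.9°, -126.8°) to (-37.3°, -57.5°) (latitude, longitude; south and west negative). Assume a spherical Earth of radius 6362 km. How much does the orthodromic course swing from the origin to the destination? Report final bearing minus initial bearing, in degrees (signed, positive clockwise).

At departure: θ₁ = atan2(sin Δλ cos φ₂, cos φ₁ sin φ₂ − sin φ₁ cos φ₂ cos Δλ) = 98.18°
At arrival: θ₂ = atan2(sin Δλ cos φ₁, −cos φ₂ sin φ₁ + sin φ₂ cos φ₁ cos Δλ) = 44.24°
Δθ = θ₂ − θ₁ = -53.9°

-53.9°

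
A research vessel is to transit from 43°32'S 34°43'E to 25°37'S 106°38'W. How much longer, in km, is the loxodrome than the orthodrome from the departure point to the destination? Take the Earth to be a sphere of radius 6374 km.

1619 km

Great circle: cos σ = sin φ₁ sin φ₂ + cos φ₁ cos φ₂ cos Δλ,  σ = 1.7852 rad → d_gc = 11378.7 km
Rhumb line: Δψ = +0.3828, q = Δφ/Δψ = 0.8168, d_rh = R√(Δφ²+q²Δλ²) = 12997.7 km
Excess = 12997.7 − 11378.7 = 1619.0 ≈ 1619 km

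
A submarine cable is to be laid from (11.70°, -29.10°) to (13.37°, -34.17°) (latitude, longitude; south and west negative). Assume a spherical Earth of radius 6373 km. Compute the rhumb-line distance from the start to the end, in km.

581 km

Rhumb course C = atan2(Δλ, Δψ) with Δψ = ln[tan(π/4+φ₂/2)/tan(π/4+φ₁/2)] = +0.0299, Δλ = -0.0885 → C = 288.65°
d = R·|Δφ| / |cos C| = 6373·0.02915 / 0.31973 = 581 km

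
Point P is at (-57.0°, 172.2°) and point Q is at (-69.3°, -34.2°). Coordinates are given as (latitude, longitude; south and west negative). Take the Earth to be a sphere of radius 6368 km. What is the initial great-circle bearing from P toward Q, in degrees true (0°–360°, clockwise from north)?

N = sin Δλ·cos φ₂ = +0.1572;  D = cos φ₁ sin φ₂ − sin φ₁ cos φ₂ cos Δλ = -0.7750
initial course = atan2(N, D) = 168.54°

168.5°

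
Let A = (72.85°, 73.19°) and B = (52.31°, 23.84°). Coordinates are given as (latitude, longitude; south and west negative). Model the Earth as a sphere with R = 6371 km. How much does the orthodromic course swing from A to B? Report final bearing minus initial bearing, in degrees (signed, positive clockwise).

Initial bearing θ₁ = atan2(sin Δλ cos φ₂, cos φ₁ sin φ₂ − sin φ₁ cos φ₂ cos Δλ) = 252.39°
Final bearing θ₂ = (initial bearing from the destination back to the start) + 180° = 207.37°
Δθ = θ₂ − θ₁ = -45.0°

-45.0°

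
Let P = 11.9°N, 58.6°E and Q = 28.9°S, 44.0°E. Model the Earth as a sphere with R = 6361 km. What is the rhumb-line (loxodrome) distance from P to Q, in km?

Δψ = ln[tan(π/4+φ₂/2)/tan(π/4+φ₁/2)] = -0.7365;  Δφ = -0.7121 rad,  Δλ = -0.2548 rad
q = Δφ/Δψ = 0.9669
d = R·√(Δφ² + q²Δλ²) = 6361·0.75351 = 4793 km

4793 km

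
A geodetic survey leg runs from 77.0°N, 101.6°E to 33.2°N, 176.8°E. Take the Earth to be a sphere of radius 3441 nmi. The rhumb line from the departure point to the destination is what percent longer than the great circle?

Great circle: σ = 0.9501 rad → d_gc = Rσ = 3269.3 nmi
Rhumb: Δφ = -0.7645, Δλ = +1.3125, Δψ = -1.5572, q = Δφ/Δψ = 0.4909 → d_rh = R√(Δφ²+q²Δλ²) = 3440.2 nmi
Excess = (3440.2 − 3269.3) / 3269.3 = 170.9 / 3269.3 = 5.23% ≈ 5.2%

5.2%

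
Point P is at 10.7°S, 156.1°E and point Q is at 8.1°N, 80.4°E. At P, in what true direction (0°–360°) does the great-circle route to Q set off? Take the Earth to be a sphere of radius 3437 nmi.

N = sin Δλ·cos φ₂ = -0.9593;  D = cos φ₁ sin φ₂ − sin φ₁ cos φ₂ cos Δλ = +0.1839
initial course = atan2(N, D) = 280.85°

280.8°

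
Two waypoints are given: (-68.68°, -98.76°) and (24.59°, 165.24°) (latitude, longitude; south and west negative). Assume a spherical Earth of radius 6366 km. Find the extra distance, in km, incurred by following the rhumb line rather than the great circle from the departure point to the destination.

451 km

Great circle: cos σ = sin φ₁ sin φ₂ + cos φ₁ cos φ₂ cos Δλ,  σ = 2.0067 rad → d_gc = 12774.5 km
Rhumb line: Δψ = +2.1131, q = Δφ/Δψ = 0.7704, d_rh = R√(Δφ²+q²Δλ²) = 13225.4 km
Excess = 13225.4 − 12774.5 = 450.9 ≈ 451 km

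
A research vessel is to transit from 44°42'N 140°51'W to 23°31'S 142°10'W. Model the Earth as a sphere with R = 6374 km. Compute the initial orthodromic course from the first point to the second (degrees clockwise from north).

N = sin Δλ·cos φ₂ = -0.0211;  D = cos φ₁ sin φ₂ − sin φ₁ cos φ₂ cos Δλ = -0.9284
initial course = atan2(N, D) = 181.30°

181.3°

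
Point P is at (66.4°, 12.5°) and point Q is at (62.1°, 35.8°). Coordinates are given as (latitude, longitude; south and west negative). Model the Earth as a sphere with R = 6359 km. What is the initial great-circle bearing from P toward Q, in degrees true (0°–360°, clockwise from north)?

102.2°

N = sin Δλ·cos φ₂ = +0.1851;  D = cos φ₁ sin φ₂ − sin φ₁ cos φ₂ cos Δλ = -0.0400
initial course = atan2(N, D) = 102.20°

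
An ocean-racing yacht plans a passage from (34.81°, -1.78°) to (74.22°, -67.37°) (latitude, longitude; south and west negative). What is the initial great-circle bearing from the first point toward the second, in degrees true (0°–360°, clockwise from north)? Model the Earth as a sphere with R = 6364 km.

N = sin Δλ·cos φ₂ = -0.2476;  D = cos φ₁ sin φ₂ − sin φ₁ cos φ₂ cos Δλ = +0.7260
initial course = atan2(N, D) = 341.16°

341.2°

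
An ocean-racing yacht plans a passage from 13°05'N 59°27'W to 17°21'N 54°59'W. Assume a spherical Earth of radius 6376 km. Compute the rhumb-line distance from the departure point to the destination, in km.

675 km

Rhumb course C = atan2(Δλ, Δψ) with Δψ = ln[tan(π/4+φ₂/2)/tan(π/4+φ₁/2)] = +0.0772, Δλ = +0.0780 → C = 45.28°
d = R·|Δφ| / |cos C| = 6376·0.07447 / 0.70361 = 675 km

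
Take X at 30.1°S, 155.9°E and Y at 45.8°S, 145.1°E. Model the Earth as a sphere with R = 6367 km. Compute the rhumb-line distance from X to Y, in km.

Rhumb course C = atan2(Δλ, Δψ) with Δψ = ln[tan(π/4+φ₂/2)/tan(π/4+φ₁/2)] = -0.3499, Δλ = -0.1885 → C = 208.31°
d = R·|Δφ| / |cos C| = 6367·0.27402 / 0.88040 = 1982 km

1982 km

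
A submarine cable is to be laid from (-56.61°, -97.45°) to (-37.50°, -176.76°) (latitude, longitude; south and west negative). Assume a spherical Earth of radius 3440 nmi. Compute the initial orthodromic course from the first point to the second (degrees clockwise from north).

254.8°

θ = atan2( sin Δλ·cos φ₂ ,  cos φ₁ sin φ₂ − sin φ₁ cos φ₂ cos Δλ )
  = atan2(-0.7796, -0.2121) = 254.78°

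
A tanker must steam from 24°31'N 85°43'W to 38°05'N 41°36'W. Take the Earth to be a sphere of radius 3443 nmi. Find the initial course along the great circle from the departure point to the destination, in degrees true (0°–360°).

N = sin Δλ·cos φ₂ = +0.5479;  D = cos φ₁ sin φ₂ − sin φ₁ cos φ₂ cos Δλ = +0.3267
initial course = atan2(N, D) = 59.19°

59.2°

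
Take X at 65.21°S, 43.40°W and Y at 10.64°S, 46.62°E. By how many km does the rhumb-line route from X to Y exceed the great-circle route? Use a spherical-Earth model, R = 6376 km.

Great circle: cos σ = sin φ₁ sin φ₂ + cos φ₁ cos φ₂ cos Δλ,  σ = 1.4025 rad → d_gc = 8942.5 km
Rhumb line: Δψ = +1.3284, q = Δφ/Δψ = 0.7170, d_rh = R√(Δφ²+q²Δλ²) = 9405.6 km
Excess = 9405.6 − 8942.5 = 463.1 ≈ 463 km

463 km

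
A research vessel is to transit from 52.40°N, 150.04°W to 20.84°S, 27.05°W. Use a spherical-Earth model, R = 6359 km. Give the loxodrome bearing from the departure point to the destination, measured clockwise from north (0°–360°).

124.0°

Δψ = ln[tan(π/4+φ₂/2)/tan(π/4+φ₁/2)] = -1.4496
Δλ = +2.1466 rad (taken the short way round)
course = atan2(Δλ, Δψ) = 124.03°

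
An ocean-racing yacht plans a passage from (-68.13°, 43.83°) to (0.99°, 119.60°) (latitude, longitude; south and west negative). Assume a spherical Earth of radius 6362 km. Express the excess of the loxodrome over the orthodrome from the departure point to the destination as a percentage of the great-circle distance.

Great circle: σ = 1.4952 rad → d_gc = Rσ = 9512.5 km
Rhumb: Δφ = +1.2064, Δλ = +1.3224, Δψ = +1.6613, q = Δφ/Δψ = 0.7262 → d_rh = R√(Δφ²+q²Δλ²) = 9809.7 km
Excess = (9809.7 − 9512.5) / 9512.5 = 297.2 / 9512.5 = 3.12% ≈ 3.1%

3.1%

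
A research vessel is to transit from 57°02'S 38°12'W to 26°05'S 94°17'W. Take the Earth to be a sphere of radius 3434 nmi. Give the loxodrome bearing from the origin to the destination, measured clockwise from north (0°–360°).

307.3°

Meridional parts: M(φ₁)=-1.2177, M(φ₂)=-0.4718 → ΔM = +0.7459;  Δλ = -0.9788 rad
tan C = Δλ / ΔM = -1.3123 → C = 307.31°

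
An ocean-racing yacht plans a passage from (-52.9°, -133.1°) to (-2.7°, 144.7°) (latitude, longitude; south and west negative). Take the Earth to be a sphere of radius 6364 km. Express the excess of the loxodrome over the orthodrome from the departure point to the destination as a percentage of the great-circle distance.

2.6%

Great circle: σ = 1.4512 rad → d_gc = Rσ = 9235.2 km
Rhumb: Δφ = +0.8762, Δλ = -1.4347, Δψ = +1.0448, q = Δφ/Δψ = 0.8386 → d_rh = R√(Δφ²+q²Δλ²) = 9471.6 km
Excess = (9471.6 − 9235.2) / 9235.2 = 236.4 / 9235.2 = 2.56% ≈ 2.6%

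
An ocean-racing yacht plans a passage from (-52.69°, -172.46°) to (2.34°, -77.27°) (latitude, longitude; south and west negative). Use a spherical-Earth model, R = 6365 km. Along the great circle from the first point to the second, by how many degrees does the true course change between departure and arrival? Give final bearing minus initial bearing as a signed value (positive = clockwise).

At departure: θ₁ = atan2(sin Δλ cos φ₂, cos φ₁ sin φ₂ − sin φ₁ cos φ₂ cos Δλ) = 92.71°
At arrival: θ₂ = atan2(sin Δλ cos φ₁, −cos φ₂ sin φ₁ + sin φ₂ cos φ₁ cos Δλ) = 37.30°
Δθ = θ₂ − θ₁ = -55.4°

-55.4°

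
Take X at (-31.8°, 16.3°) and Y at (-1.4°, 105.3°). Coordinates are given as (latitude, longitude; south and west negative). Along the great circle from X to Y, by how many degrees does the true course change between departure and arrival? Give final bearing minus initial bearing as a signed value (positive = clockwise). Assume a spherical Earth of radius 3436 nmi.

-32.4°

At departure: θ₁ = atan2(sin Δλ cos φ₂, cos φ₁ sin φ₂ − sin φ₁ cos φ₂ cos Δλ) = 90.66°
At arrival: θ₂ = atan2(sin Δλ cos φ₁, −cos φ₂ sin φ₁ + sin φ₂ cos φ₁ cos Δλ) = 58.22°
Δθ = θ₂ − θ₁ = -32.4°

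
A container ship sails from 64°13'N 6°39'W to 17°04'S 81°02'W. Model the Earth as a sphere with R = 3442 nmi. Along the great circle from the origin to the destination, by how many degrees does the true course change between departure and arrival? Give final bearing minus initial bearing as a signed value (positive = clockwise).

-43.6°

Initial bearing θ₁ = atan2(sin Δλ cos φ₂, cos φ₁ sin φ₂ − sin φ₁ cos φ₂ cos Δλ) = 248.68°
Final bearing θ₂ = (initial bearing from the destination back to the start) + 180° = 205.08°
Δθ = θ₂ − θ₁ = -43.6°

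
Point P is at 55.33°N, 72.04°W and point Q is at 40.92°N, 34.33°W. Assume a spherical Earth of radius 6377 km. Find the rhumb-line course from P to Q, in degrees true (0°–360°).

120.0°

Δψ = ln[tan(π/4+φ₂/2)/tan(π/4+φ₁/2)] = -0.3803
Δλ = +0.6582 rad (taken the short way round)
course = atan2(Δλ, Δψ) = 120.02°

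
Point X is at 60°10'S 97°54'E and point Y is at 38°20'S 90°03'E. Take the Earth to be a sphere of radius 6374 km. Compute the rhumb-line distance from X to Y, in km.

2492 km

Δψ = ln[tan(π/4+φ₂/2)/tan(π/4+φ₁/2)] = +0.5974;  Δφ = +0.3811 rad,  Δλ = -0.1370 rad
q = Δφ/Δψ = 0.6379
d = R·√(Δφ² + q²Δλ²) = 6374·0.39096 = 2492 km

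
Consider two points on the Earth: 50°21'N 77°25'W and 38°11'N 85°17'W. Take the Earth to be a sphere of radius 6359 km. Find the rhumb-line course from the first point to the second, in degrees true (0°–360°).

204.7°

Δψ = ln[tan(π/4+φ₂/2)/tan(π/4+φ₁/2)] = -0.2982
Δλ = -0.1373 rad (taken the short way round)
course = atan2(Δλ, Δψ) = 204.72°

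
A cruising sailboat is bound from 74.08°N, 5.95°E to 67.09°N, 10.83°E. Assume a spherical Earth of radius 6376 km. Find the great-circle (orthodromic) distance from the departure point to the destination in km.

cos σ = sin φ₁ sin φ₂ + cos φ₁ cos φ₂ cos Δλ
      = sin(74.08°)sin(67.09°) + cos(74.08°)cos(67.09°)cos(4.88°) = 0.9922
σ = 7.170° → d = Rσ = 6376·0.12514 = 798 km

798 km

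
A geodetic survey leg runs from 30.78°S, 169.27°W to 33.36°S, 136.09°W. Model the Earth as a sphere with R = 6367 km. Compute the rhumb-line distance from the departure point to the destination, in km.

Rhumb course C = atan2(Δλ, Δψ) with Δψ = ln[tan(π/4+φ₂/2)/tan(π/4+φ₁/2)] = -0.0531, Δλ = +0.5791 → C = 95.24°
d = R·|Δφ| / |cos C| = 6367·0.04503 / 0.09139 = 3137 km

3137 km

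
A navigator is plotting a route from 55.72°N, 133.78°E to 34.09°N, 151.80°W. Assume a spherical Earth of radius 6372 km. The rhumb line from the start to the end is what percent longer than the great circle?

4.0%

Great circle: σ = 0.9417 rad → d_gc = Rσ = 6000.5 km
Rhumb: Δφ = -0.3775, Δλ = +1.2989, Δψ = -0.5428, q = Δφ/Δψ = 0.6955 → d_rh = R√(Δφ²+q²Δλ²) = 6238.7 km
Excess = (6238.7 − 6000.5) / 6000.5 = 238.2 / 6000.5 = 3.97% ≈ 4.0%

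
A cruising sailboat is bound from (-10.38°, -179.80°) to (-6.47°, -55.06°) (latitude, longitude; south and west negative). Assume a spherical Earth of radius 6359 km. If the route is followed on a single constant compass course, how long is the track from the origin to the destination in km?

13699 km

Δψ = ln[tan(π/4+φ₂/2)/tan(π/4+φ₁/2)] = +0.0690;  Δφ = +0.0682 rad,  Δλ = +2.1771 rad
q = Δφ/Δψ = 0.9890
d = R·√(Δφ² + q²Δλ²) = 6359·2.15427 = 13699 km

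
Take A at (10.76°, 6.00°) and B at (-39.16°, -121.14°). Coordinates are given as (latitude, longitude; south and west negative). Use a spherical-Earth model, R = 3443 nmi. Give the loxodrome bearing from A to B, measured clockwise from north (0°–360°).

Δψ = ln[tan(π/4+φ₂/2)/tan(π/4+φ₁/2)] = -0.9328
Δλ = -2.2190 rad (taken the short way round)
course = atan2(Δλ, Δψ) = 247.20°

247.2°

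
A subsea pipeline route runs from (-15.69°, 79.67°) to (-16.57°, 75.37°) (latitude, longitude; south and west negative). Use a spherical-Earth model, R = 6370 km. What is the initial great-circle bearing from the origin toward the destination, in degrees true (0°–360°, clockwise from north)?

257.4°

N = sin Δλ·cos φ₂ = -0.0719;  D = cos φ₁ sin φ₂ − sin φ₁ cos φ₂ cos Δλ = -0.0161
initial course = atan2(N, D) = 257.38°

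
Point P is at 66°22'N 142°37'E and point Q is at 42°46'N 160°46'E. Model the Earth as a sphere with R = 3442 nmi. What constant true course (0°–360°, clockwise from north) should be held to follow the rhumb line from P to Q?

156.7°

Δψ = ln[tan(π/4+φ₂/2)/tan(π/4+φ₁/2)] = -0.7371
Δλ = +0.3168 rad (taken the short way round)
course = atan2(Δλ, Δψ) = 156.74°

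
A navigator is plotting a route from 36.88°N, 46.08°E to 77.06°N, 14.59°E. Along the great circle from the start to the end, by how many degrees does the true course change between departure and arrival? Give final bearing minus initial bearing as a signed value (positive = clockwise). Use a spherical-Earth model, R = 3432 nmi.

-28.3°

At departure: θ₁ = atan2(sin Δλ cos φ₂, cos φ₁ sin φ₂ − sin φ₁ cos φ₂ cos Δλ) = 350.02°
At arrival: θ₂ = atan2(sin Δλ cos φ₁, −cos φ₂ sin φ₁ + sin φ₂ cos φ₁ cos Δλ) = 321.77°
Δθ = θ₂ − θ₁ = -28.3°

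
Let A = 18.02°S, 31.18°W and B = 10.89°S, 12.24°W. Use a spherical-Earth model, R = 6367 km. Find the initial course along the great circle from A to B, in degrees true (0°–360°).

N = sin Δλ·cos φ₂ = +0.3187;  D = cos φ₁ sin φ₂ − sin φ₁ cos φ₂ cos Δλ = +0.1077
initial course = atan2(N, D) = 71.33°

71.3°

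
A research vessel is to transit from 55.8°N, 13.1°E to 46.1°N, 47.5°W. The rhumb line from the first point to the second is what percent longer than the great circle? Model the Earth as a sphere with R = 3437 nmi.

3.0%

Great circle: σ = 0.6644 rad → d_gc = Rσ = 2283.6 nmi
Rhumb: Δφ = -0.1693, Δλ = -1.0577, Δψ = -0.2700, q = Δφ/Δψ = 0.6269 → d_rh = R√(Δφ²+q²Δλ²) = 2352.2 nmi
Excess = (2352.2 − 2283.6) / 2283.6 = 68.6 / 2283.6 = 3.00% ≈ 3.0%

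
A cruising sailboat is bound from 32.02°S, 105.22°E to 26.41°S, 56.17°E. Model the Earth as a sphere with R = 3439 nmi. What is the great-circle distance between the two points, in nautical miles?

cos σ = sin φ₁ sin φ₂ + cos φ₁ cos φ₂ cos Δλ
      = sin(-32.02°)sin(-26.41°) + cos(-32.02°)cos(-26.41°)cos(-49.05°) = 0.7335
σ = 42.817° → d = Rσ = 3439·0.74730 = 2570 nmi

2570 nmi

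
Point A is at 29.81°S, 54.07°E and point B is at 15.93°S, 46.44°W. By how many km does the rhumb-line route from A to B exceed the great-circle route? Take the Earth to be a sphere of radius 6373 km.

271 km

Great circle: cos σ = sin φ₁ sin φ₂ + cos φ₁ cos φ₂ cos Δλ,  σ = 1.5865 rad → d_gc = 10111.1 km
Rhumb line: Δψ = +0.2638, q = Δφ/Δψ = 0.9183, d_rh = R√(Δφ²+q²Δλ²) = 10382.1 km
Excess = 10382.1 − 10111.1 = 271.0 ≈ 271 km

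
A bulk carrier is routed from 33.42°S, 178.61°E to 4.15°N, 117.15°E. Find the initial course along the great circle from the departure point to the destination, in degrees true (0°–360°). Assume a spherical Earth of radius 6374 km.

290.2°

θ = atan2( sin Δλ·cos φ₂ ,  cos φ₁ sin φ₂ − sin φ₁ cos φ₂ cos Δλ )
  = atan2(-0.8762, +0.3229) = 290.23°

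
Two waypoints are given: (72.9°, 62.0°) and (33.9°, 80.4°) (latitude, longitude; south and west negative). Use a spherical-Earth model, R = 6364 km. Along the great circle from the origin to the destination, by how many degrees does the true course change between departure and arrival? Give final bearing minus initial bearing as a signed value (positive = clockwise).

+15.7°

Initial bearing θ₁ = atan2(sin Δλ cos φ₂, cos φ₁ sin φ₂ − sin φ₁ cos φ₂ cos Δλ) = 156.01°
Final bearing θ₂ = (initial bearing from the destination back to the start) + 180° = 171.72°
Δθ = θ₂ − θ₁ = +15.7°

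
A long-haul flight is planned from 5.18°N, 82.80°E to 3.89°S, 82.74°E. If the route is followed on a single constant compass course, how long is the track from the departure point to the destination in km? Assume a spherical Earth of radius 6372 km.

Rhumb course C = atan2(Δλ, Δψ) with Δψ = ln[tan(π/4+φ₂/2)/tan(π/4+φ₁/2)] = -0.1585, Δλ = -0.0010 → C = 180.38°
d = R·|Δφ| / |cos C| = 6372·0.15830 / 0.99998 = 1009 km

1009 km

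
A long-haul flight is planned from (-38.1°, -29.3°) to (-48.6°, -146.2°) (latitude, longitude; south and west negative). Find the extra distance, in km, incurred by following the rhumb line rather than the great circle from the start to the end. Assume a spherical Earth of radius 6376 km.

Great circle: cos σ = sin φ₁ sin φ₂ + cos φ₁ cos φ₂ cos Δλ,  σ = 1.3414 rad → d_gc = 8552.7 km
Rhumb line: Δψ = -0.2530, q = Δφ/Δψ = 0.7243, d_rh = R√(Δφ²+q²Δλ²) = 9494.9 km
Excess = 9494.9 − 8552.7 = 942.2 ≈ 942 km

942 km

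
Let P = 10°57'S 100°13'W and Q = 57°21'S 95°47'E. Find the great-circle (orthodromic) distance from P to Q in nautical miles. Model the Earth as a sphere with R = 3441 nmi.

6633 nmi

cos σ = sin φ₁ sin φ₂ + cos φ₁ cos φ₂ cos Δλ
      = sin(-10.95°)sin(-57.35°) + cos(-10.95°)cos(-57.35°)cos(-164.00°) = -0.3492
σ = 110.440° → d = Rσ = 3441·1.92754 = 6633 nmi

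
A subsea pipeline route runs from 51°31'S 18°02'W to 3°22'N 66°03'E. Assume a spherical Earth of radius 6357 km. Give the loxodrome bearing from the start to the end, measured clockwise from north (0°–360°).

Meridional parts: M(φ₁)=-1.0525, M(φ₂)=+0.0588 → ΔM = +1.1113;  Δλ = +1.4675 rad
tan C = Δλ / ΔM = +1.3205 → C = 52.86°

52.9°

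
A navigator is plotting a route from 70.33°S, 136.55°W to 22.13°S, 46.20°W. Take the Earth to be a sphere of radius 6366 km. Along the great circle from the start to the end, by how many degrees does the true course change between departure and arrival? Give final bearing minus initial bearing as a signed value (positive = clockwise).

-77.0°

At departure: θ₁ = atan2(sin Δλ cos φ₂, cos φ₁ sin φ₂ − sin φ₁ cos φ₂ cos Δλ) = 98.12°
At arrival: θ₂ = atan2(sin Δλ cos φ₁, −cos φ₂ sin φ₁ + sin φ₂ cos φ₁ cos Δλ) = 21.08°
Δθ = θ₂ − θ₁ = -77.0°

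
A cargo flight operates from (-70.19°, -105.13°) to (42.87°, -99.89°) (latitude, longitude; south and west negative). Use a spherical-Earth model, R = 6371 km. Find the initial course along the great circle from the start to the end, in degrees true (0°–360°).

4.2°

N = sin Δλ·cos φ₂ = +0.0669;  D = cos φ₁ sin φ₂ − sin φ₁ cos φ₂ cos Δλ = +0.9172
initial course = atan2(N, D) = 4.17°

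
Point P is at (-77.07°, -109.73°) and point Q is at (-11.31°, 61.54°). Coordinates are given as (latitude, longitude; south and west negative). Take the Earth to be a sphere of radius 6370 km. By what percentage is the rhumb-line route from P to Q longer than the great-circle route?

Great circle: σ = 1.5965 rad → d_gc = Rσ = 10169.9 km
Rhumb: Δφ = +1.1477, Δλ = +2.9892, Δψ = +1.9789, q = Δφ/Δψ = 0.5800 → d_rh = R√(Δφ²+q²Δλ²) = 13244.5 km
Excess = (13244.5 − 10169.9) / 10169.9 = 3074.6 / 10169.9 = 30.23% ≈ 30.2%

30.2%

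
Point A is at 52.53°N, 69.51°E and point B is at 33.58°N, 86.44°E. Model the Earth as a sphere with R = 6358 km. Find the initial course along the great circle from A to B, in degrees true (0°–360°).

N = sin Δλ·cos φ₂ = +0.2426;  D = cos φ₁ sin φ₂ − sin φ₁ cos φ₂ cos Δλ = -0.2961
initial course = atan2(N, D) = 140.67°

140.7°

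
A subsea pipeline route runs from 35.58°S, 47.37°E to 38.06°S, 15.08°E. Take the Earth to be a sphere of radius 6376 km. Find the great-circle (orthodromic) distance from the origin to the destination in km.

2875 km

Haversine: a = sin²(Δφ/2)+cos φ₁ cos φ₂ sin²(Δλ/2) = 0.04998;  σ = 2·atan2(√a,√(1−a))
σ = 25.837° → d = Rσ = 6376·0.45095 = 2875 km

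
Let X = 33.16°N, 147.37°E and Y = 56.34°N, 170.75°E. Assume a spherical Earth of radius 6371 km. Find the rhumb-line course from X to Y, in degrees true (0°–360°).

35.1°

Meridional parts: M(φ₁)=+0.6141, M(φ₂)=+1.1957 → ΔM = +0.5816;  Δλ = +0.4081 rad
tan C = Δλ / ΔM = +0.7016 → C = 35.05°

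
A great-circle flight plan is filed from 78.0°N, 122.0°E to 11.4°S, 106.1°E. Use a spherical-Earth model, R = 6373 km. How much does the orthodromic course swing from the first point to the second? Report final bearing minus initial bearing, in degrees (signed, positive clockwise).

Initial bearing θ₁ = atan2(sin Δλ cos φ₂, cos φ₁ sin φ₂ − sin φ₁ cos φ₂ cos Δλ) = 195.58°
Final bearing θ₂ = (initial bearing from the destination back to the start) + 180° = 183.27°
Δθ = θ₂ − θ₁ = -12.3°

-12.3°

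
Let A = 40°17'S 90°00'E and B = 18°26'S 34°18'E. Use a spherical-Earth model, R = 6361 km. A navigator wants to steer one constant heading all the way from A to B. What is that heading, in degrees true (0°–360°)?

294.4°

Δψ = ln[tan(π/4+φ₂/2)/tan(π/4+φ₁/2)] = +0.4420
Δλ = -0.9721 rad (taken the short way round)
course = atan2(Δλ, Δψ) = 294.45°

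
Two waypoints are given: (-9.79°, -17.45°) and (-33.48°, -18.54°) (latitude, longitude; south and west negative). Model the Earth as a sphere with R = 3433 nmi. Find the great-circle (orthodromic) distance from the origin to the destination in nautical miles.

cos σ = sin φ₁ sin φ₂ + cos φ₁ cos φ₂ cos Δλ
      = sin(-9.79°)sin(-33.48°) + cos(-9.79°)cos(-33.48°)cos(-1.09°) = 0.9156
σ = 23.711° → d = Rσ = 3433·0.41384 = 1421 nmi

1421 nmi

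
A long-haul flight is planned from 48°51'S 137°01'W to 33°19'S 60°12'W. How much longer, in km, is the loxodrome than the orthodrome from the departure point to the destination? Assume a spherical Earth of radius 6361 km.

236 km

Great circle: cos σ = sin φ₁ sin φ₂ + cos φ₁ cos φ₂ cos Δλ,  σ = 1.0015 rad → d_gc = 6370.8 km
Rhumb line: Δψ = +0.3625, q = Δφ/Δψ = 0.7479, d_rh = R√(Δφ²+q²Δλ²) = 6607.2 km
Excess = 6607.2 − 6370.8 = 236.4 ≈ 236 km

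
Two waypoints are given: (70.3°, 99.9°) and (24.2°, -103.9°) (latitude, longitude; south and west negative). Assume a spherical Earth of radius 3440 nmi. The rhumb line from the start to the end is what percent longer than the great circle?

26.3%

Great circle: σ = 1.4660 rad → d_gc = Rσ = 5043.0 nmi
Rhumb: Δφ = -0.8046, Δλ = +2.7262, Δψ = -1.3153, q = Δφ/Δψ = 0.6117 → d_rh = R√(Δφ²+q²Δλ²) = 6369.5 nmi
Excess = (6369.5 − 5043.0) / 5043.0 = 1326.5 / 5043.0 = 26.30% ≈ 26.3%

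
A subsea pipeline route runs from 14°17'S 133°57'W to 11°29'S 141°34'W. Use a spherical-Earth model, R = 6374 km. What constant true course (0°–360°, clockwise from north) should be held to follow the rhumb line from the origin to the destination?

290.7°

Meridional parts: M(φ₁)=-0.2519, M(φ₂)=-0.2018 → ΔM = +0.0501;  Δλ = -0.1329 rad
tan C = Δλ / ΔM = -2.6515 → C = 290.66°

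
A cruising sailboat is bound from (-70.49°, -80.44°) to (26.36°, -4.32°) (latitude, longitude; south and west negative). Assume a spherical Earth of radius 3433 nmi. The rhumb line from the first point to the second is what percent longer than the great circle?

Great circle: σ = 1.9249 rad → d_gc = Rσ = 6608.1 nmi
Rhumb: Δφ = +1.6904, Δλ = +1.3285, Δψ = +2.2379, q = Δφ/Δψ = 0.7553 → d_rh = R√(Δφ²+q²Δλ²) = 6748.5 nmi
Excess = (6748.5 − 6608.1) / 6608.1 = 140.4 / 6608.1 = 2.12% ≈ 2.1%

2.1%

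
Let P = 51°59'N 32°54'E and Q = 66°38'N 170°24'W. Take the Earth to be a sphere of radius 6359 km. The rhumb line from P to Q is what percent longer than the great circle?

Great circle: σ = 1.0485 rad → d_gc = Rσ = 6667.4 km
Rhumb: Δφ = +0.2557, Δλ = +2.7349, Δψ = +0.5104, q = Δφ/Δψ = 0.5010 → d_rh = R√(Δφ²+q²Δλ²) = 8863.2 km
Excess = (8863.2 − 6667.4) / 6667.4 = 2195.8 / 6667.4 = 32.93% ≈ 32.9%

32.9%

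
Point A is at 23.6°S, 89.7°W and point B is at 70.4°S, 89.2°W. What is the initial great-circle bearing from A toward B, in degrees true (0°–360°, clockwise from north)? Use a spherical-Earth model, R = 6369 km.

179.8°

N = sin Δλ·cos φ₂ = +0.0029;  D = cos φ₁ sin φ₂ − sin φ₁ cos φ₂ cos Δλ = -0.7290
initial course = atan2(N, D) = 179.77°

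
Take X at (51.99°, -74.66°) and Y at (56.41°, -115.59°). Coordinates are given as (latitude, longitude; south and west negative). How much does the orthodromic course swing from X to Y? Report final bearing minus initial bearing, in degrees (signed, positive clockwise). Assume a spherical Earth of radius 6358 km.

Initial bearing θ₁ = atan2(sin Δλ cos φ₂, cos φ₁ sin φ₂ − sin φ₁ cos φ₂ cos Δλ) = 296.87°
Final bearing θ₂ = (initial bearing from the destination back to the start) + 180° = 263.17°
Δθ = θ₂ − θ₁ = -33.7°

-33.7°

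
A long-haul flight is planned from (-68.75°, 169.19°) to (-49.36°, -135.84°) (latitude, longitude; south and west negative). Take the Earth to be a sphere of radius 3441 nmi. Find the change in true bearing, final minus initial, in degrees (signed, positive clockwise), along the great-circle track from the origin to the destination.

Initial bearing θ₁ = atan2(sin Δλ cos φ₂, cos φ₁ sin φ₂ − sin φ₁ cos φ₂ cos Δλ) = 82.16°
Final bearing θ₂ = (initial bearing from the destination back to the start) + 180° = 33.46°
Δθ = θ₂ − θ₁ = -48.7°

-48.7°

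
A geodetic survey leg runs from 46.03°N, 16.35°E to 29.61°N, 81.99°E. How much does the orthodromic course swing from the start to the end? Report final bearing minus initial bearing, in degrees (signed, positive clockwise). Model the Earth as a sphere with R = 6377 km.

Initial bearing θ₁ = atan2(sin Δλ cos φ₂, cos φ₁ sin φ₂ − sin φ₁ cos φ₂ cos Δλ) = 83.88°
Final bearing θ₂ = (initial bearing from the destination back to the start) + 180° = 127.44°
Δθ = θ₂ − θ₁ = +43.6°

+43.6°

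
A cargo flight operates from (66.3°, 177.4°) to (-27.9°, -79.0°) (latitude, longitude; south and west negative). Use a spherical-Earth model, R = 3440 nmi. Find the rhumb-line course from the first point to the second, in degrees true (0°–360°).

138.8°

Meridional parts: M(φ₁)=+1.5615, M(φ₂)=-0.5074 → ΔM = -2.0689;  Δλ = +1.8082 rad
tan C = Δλ / ΔM = -0.8740 → C = 138.85°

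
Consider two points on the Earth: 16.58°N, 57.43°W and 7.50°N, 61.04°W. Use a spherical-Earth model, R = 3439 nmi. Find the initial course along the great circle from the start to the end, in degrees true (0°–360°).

201.7°

θ = atan2( sin Δλ·cos φ₂ ,  cos φ₁ sin φ₂ − sin φ₁ cos φ₂ cos Δλ )
  = atan2(-0.0624, -0.1573) = 201.65°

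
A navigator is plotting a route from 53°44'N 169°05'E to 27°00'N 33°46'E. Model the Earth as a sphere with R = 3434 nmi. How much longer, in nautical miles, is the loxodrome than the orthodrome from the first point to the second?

Great circle: cos σ = sin φ₁ sin φ₂ + cos φ₁ cos φ₂ cos Δλ,  σ = 1.5795 rad → d_gc = 5424.0 nmi
Rhumb line: Δψ = -0.6266, q = Δφ/Δψ = 0.7447, d_rh = R√(Δφ²+q²Δλ²) = 6248.3 nmi
Excess = 6248.3 − 5424.0 = 824.3 ≈ 824 nmi

824 nmi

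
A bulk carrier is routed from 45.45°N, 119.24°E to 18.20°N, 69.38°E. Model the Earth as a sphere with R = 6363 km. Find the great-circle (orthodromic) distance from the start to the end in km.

cos σ = sin φ₁ sin φ₂ + cos φ₁ cos φ₂ cos Δλ
      = sin(45.45°)sin(18.20°) + cos(45.45°)cos(18.20°)cos(-49.86°) = 0.6522
σ = 49.292° → d = Rσ = 6363·0.86031 = 5474 km

5474 km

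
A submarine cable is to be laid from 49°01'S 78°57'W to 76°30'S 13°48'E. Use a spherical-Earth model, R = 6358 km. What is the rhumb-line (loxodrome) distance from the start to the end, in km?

Rhumb course C = atan2(Δλ, Δψ) with Δψ = ln[tan(π/4+φ₂/2)/tan(π/4+φ₁/2)] = -1.1498, Δλ = +1.6188 → C = 125.39°
d = R·|Δφ| / |cos C| = 6358·0.47967 / 0.57907 = 5267 km

5267 km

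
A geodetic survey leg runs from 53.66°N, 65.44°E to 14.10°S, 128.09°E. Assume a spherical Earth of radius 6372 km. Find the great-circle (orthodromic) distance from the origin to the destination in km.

9577 km

Haversine: a = sin²(Δφ/2)+cos φ₁ cos φ₂ sin²(Δλ/2) = 0.46610;  σ = 2·atan2(√a,√(1−a))
σ = 86.112° → d = Rσ = 6372·1.50294 = 9577 km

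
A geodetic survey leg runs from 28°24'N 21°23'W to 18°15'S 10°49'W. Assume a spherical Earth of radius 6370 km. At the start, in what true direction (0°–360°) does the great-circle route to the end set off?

N = sin Δλ·cos φ₂ = +0.1742;  D = cos φ₁ sin φ₂ − sin φ₁ cos φ₂ cos Δλ = -0.7195
initial course = atan2(N, D) = 166.39°

166.4°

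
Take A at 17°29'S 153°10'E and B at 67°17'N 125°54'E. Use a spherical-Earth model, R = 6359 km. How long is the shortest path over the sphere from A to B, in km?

9669 km

cos σ = sin φ₁ sin φ₂ + cos φ₁ cos φ₂ cos Δλ
      = sin(-17.48°)sin(67.28°) + cos(-17.48°)cos(67.28°)cos(-27.27°) = 0.0503
σ = 87.118° → d = Rσ = 6359·1.52049 = 9669 km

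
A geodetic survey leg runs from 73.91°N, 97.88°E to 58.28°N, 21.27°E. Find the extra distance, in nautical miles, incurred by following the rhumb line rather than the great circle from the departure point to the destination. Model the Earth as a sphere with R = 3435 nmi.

126 nmi

Great circle: cos σ = sin φ₁ sin φ₂ + cos φ₁ cos φ₂ cos Δλ,  σ = 0.5528 rad → d_gc = 1898.9 nmi
Rhumb line: Δψ = -0.6982, q = Δφ/Δψ = 0.3907, d_rh = R√(Δφ²+q²Δλ²) = 2024.5 nmi
Excess = 2024.5 − 1898.9 = 125.6 ≈ 126 nmi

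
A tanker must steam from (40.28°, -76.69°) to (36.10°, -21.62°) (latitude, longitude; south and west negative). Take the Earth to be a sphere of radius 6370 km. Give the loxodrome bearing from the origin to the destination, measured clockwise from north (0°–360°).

95.5°

Meridional parts: M(φ₁)=+0.7693, M(φ₂)=+0.6764 → ΔM = -0.0929;  Δλ = +0.9612 rad
tan C = Δλ / ΔM = -10.3497 → C = 95.52°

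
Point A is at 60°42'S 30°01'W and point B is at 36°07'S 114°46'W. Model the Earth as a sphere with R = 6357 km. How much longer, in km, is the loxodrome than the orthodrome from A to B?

Great circle: cos σ = sin φ₁ sin φ₂ + cos φ₁ cos φ₂ cos Δλ,  σ = 0.9882 rad → d_gc = 6282.0 km
Rhumb line: Δψ = +0.6649, q = Δφ/Δψ = 0.6453, d_rh = R√(Δφ²+q²Δλ²) = 6653.0 km
Excess = 6653.0 − 6282.0 = 371.0 ≈ 371 km

371 km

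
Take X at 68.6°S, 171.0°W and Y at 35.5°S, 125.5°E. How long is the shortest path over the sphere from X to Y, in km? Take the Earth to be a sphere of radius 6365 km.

5297 km

cos σ = sin φ₁ sin φ₂ + cos φ₁ cos φ₂ cos Δλ
      = sin(-68.60°)sin(-35.50°) + cos(-68.60°)cos(-35.50°)cos(-63.50°) = 0.6732
σ = 47.685° → d = Rσ = 6365·0.83225 = 5297 km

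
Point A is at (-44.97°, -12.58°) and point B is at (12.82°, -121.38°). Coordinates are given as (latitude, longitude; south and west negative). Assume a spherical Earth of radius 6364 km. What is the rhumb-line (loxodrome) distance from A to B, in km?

12751 km

Δψ = ln[tan(π/4+φ₂/2)/tan(π/4+φ₁/2)] = +1.1063;  Δφ = +1.0086 rad,  Δλ = -1.8989 rad
q = Δφ/Δψ = 0.9117
d = R·√(Δφ² + q²Δλ²) = 6364·2.00368 = 12751 km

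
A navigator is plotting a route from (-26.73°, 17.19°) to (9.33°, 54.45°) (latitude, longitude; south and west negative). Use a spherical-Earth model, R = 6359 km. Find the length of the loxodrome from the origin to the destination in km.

5670 km

Δψ = ln[tan(π/4+φ₂/2)/tan(π/4+φ₁/2)] = +0.6480;  Δφ = +0.6294 rad,  Δλ = +0.6503 rad
q = Δφ/Δψ = 0.9712
d = R·√(Δφ² + q²Δλ²) = 6359·0.89165 = 5670 km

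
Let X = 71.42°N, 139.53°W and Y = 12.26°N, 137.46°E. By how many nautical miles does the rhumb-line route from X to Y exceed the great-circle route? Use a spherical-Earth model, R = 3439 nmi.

226 nmi

Great circle: cos σ = sin φ₁ sin φ₂ + cos φ₁ cos φ₂ cos Δλ,  σ = 1.3293 rad → d_gc = 4571.4 nmi
Rhumb line: Δψ = -1.5948, q = Δφ/Δψ = 0.6474, d_rh = R√(Δφ²+q²Δλ²) = 4797.3 nmi
Excess = 4797.3 − 4571.4 = 225.9 ≈ 226 nmi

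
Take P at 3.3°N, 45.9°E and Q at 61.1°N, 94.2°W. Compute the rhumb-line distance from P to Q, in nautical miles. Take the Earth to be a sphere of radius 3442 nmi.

7404 nmi

Rhumb course C = atan2(Δλ, Δψ) with Δψ = ln[tan(π/4+φ₂/2)/tan(π/4+φ₁/2)] = +1.2984, Δλ = -2.4452 → C = 297.97°
d = R·|Δφ| / |cos C| = 3442·1.00880 / 0.46898 = 7404 nmi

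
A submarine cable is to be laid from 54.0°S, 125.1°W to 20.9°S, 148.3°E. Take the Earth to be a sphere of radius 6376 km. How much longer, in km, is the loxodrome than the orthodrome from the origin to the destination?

Great circle: cos σ = sin φ₁ sin φ₂ + cos φ₁ cos φ₂ cos Δλ,  σ = 1.2438 rad → d_gc = 7930.7 km
Rhumb line: Δψ = +0.7510, q = Δφ/Δψ = 0.7692, d_rh = R√(Δφ²+q²Δλ²) = 8277.6 km
Excess = 8277.6 − 7930.7 = 346.9 ≈ 347 km

347 km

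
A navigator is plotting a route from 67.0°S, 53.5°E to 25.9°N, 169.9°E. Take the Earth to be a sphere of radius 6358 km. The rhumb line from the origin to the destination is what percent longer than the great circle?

Great circle: σ = 2.1632 rad → d_gc = Rσ = 13753.7 km
Rhumb: Δφ = +1.6214, Δλ = +2.0316, Δψ = +2.0606, q = Δφ/Δψ = 0.7869 → d_rh = R√(Δφ²+q²Δλ²) = 14476.7 km
Excess = (14476.7 − 13753.7) / 13753.7 = 723.0 / 13753.7 = 5.26% ≈ 5.3%

5.3%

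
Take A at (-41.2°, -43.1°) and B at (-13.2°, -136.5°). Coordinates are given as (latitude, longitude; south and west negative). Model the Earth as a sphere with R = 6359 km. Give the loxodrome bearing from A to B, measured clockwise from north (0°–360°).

Δψ = ln[tan(π/4+φ₂/2)/tan(π/4+φ₁/2)] = +0.5580
Δλ = -1.6301 rad (taken the short way round)
course = atan2(Δλ, Δψ) = 288.90°

288.9°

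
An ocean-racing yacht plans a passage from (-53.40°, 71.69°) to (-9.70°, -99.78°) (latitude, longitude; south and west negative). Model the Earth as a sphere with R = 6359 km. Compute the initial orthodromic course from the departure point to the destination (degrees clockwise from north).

189.4°

N = sin Δλ·cos φ₂ = -0.1462;  D = cos φ₁ sin φ₂ − sin φ₁ cos φ₂ cos Δλ = -0.8830
initial course = atan2(N, D) = 189.40°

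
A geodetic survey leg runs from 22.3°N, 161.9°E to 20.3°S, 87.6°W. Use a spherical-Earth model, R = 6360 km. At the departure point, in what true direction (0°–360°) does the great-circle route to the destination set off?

N = sin Δλ·cos φ₂ = +0.8785;  D = cos φ₁ sin φ₂ − sin φ₁ cos φ₂ cos Δλ = -0.1964
initial course = atan2(N, D) = 102.60°

102.6°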